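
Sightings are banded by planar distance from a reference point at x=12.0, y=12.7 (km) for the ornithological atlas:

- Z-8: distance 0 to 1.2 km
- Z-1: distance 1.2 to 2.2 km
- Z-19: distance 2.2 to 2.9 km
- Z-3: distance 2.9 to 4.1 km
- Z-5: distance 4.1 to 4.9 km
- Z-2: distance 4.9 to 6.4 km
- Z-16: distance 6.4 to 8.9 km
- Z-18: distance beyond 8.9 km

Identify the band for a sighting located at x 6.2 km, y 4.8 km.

Distance = √((6.2−12.0)² + (4.8−12.7)²) = √(33.640 + 62.410) = 9.801 km.
8.9 ≤ 9.801 < ∞ → Z-18.

Z-18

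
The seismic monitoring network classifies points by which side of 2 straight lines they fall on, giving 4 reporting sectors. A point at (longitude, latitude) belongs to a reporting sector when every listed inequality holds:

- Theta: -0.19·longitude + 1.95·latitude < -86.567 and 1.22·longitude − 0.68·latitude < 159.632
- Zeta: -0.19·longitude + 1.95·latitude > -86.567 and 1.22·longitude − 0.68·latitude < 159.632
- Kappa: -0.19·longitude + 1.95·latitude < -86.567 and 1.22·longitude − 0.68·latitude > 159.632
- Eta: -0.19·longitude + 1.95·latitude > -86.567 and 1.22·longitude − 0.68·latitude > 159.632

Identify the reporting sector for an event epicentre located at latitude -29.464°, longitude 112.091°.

Zeta

-0.19·112.091 + 1.95·-29.464 = -78.752, which is > -86.567
1.22·112.091 − 0.68·-29.464 = 156.787, which is < 159.632
This sign pattern matches Zeta.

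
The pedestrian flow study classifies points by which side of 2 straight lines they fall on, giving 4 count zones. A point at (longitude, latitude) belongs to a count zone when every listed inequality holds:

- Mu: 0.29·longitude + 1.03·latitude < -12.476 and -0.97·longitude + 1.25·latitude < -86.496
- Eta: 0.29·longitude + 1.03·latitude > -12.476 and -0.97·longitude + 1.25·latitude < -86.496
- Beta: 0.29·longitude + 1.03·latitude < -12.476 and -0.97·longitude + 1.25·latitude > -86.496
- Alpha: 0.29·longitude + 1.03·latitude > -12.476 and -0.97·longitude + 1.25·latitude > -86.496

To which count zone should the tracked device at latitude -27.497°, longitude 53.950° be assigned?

Mu

0.29·53.950 + 1.03·-27.497 = -12.676, which is < -12.476
-0.97·53.950 + 1.25·-27.497 = -86.703, which is < -86.496
This sign pattern matches Mu.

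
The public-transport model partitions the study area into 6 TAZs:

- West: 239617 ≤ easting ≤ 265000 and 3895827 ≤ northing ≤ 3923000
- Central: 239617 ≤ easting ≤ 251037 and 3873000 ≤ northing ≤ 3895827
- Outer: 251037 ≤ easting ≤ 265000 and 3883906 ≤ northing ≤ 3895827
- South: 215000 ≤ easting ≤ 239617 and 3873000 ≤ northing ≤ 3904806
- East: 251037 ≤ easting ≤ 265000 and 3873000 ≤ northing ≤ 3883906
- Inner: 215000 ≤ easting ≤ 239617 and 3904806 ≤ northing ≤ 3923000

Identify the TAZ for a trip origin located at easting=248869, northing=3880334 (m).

Central

The point has easting = 248869 and northing = 3880334.
Only Central satisfies 239617 ≤ easting ≤ 251037 and 3873000 ≤ northing ≤ 3895827.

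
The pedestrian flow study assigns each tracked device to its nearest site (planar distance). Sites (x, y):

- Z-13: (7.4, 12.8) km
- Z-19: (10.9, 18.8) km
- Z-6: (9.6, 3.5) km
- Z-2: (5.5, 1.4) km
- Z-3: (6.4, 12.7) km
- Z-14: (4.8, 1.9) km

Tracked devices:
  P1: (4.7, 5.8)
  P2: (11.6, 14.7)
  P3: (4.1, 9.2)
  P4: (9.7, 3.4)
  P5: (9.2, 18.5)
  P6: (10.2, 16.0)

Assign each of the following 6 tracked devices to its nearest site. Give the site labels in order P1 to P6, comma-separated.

Z-14, Z-19, Z-3, Z-6, Z-19, Z-19

P1 → Z-14 (d²=15.22)
P2 → Z-19 (d²=17.30)
P3 → Z-3 (d²=17.54)
P4 → Z-6 (d²=0.02)
P5 → Z-19 (d²=2.98)
P6 → Z-19 (d²=8.33)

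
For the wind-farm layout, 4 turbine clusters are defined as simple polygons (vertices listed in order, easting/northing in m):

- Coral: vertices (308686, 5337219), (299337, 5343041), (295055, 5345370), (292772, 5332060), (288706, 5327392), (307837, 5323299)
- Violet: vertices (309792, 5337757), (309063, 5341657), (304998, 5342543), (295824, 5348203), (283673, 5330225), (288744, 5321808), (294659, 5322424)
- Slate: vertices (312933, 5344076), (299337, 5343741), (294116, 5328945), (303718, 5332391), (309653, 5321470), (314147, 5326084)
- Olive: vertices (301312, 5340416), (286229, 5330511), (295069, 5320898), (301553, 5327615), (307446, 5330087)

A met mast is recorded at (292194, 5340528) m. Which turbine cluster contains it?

Cast a ray rightward from (292194, 5340528). For each polygon, the edges (by vertex number in listed order) whose endpoints lie on opposite sides of northing = 5340528, where each meets that height, and whether that is right or left of the point:
Coral: 1–2 at easting≈303372.4 (right), 3–4 at easting≈294224.5 (right) → 2 crossings.
Violet: 1–2 at easting≈309274.0 (right), 4–5 at easting≈290636.6 (left) → 1 crossing.
Slate: 2–3 at easting≈298203.2 (right), 6–1 at easting≈313172.4 (right) → 2 crossings.
Olive: no edge straddles that height → 0 crossings.
Only Violet has an odd count, so the point is inside Violet.

Violet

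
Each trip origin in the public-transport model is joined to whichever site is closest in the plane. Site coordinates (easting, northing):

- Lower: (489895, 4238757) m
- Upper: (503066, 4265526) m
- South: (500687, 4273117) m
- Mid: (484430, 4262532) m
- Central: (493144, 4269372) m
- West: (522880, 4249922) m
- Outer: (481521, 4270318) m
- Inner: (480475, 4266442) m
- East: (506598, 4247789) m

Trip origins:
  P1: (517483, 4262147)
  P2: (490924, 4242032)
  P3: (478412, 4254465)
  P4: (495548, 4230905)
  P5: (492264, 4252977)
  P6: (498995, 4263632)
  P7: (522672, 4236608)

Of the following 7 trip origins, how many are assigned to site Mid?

P1 → West
P2 → Lower
P3 → Mid
P4 → Lower
P5 → Mid
P6 → Upper
P7 → West
2 of the 7 go to Mid.

2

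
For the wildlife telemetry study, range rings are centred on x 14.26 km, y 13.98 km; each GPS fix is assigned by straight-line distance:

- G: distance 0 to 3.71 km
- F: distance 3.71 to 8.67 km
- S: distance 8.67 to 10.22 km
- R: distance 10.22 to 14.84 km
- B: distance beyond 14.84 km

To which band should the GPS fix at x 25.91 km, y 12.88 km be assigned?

R

Distance = √((25.91−14.26)² + (12.88−13.98)²) = √(135.722 + 1.210) = 11.702 km.
10.22 ≤ 11.702 < 14.84 → R.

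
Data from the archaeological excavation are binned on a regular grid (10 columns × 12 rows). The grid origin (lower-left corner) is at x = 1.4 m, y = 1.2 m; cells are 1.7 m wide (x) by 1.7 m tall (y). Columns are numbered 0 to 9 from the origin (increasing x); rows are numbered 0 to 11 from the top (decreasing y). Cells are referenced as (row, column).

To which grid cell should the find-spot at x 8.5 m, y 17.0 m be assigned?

(2, 4)

Column index: ⌊(8.5 − 1.4) / 1.7⌋ = ⌊4.176⌋ = 4
Row offset from origin: ⌊(17.0 − 1.2) / 1.7⌋ = ⌊9.294⌋ = 9 → row 2 (counted from top)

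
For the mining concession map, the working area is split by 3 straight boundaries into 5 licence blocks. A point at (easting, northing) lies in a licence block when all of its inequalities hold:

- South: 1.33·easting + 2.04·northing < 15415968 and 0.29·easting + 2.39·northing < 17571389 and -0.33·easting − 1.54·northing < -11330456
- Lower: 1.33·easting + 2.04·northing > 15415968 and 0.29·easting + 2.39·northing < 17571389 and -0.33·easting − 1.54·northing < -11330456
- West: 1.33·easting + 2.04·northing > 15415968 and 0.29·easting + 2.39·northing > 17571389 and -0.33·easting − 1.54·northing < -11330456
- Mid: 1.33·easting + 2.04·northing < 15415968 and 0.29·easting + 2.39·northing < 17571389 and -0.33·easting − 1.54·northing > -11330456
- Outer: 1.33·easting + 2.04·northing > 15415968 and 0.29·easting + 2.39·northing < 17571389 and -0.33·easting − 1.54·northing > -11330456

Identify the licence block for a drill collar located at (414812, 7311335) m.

West

1.33·414812 + 2.04·7311335 = 15466823.360, which is > 15415968
0.29·414812 + 2.39·7311335 = 17594386.130, which is > 17571389
-0.33·414812 − 1.54·7311335 = -11396343.860, which is < -11330456
This sign pattern matches West.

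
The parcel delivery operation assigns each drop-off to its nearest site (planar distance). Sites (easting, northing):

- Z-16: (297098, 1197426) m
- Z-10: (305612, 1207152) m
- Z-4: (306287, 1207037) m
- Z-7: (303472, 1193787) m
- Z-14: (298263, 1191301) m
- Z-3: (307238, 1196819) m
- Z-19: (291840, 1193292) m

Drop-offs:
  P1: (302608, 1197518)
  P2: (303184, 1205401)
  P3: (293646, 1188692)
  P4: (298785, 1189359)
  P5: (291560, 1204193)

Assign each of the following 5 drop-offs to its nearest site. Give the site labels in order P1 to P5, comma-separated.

Z-7, Z-10, Z-19, Z-14, Z-16

P1 → Z-7 (d²=14666857.00)
P2 → Z-10 (d²=8961185.00)
P3 → Z-19 (d²=24421636.00)
P4 → Z-14 (d²=4043848.00)
P5 → Z-16 (d²=76461733.00)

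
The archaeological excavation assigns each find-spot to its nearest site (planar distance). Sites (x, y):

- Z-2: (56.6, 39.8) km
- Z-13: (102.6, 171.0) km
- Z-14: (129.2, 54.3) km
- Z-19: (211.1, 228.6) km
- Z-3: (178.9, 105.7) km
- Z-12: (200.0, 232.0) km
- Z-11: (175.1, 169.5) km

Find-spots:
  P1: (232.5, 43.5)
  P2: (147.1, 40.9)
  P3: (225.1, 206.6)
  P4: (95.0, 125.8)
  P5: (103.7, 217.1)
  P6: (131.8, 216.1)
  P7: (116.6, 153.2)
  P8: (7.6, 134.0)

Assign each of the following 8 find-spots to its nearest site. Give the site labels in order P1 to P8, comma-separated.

P1 → Z-3 (d²=6741.80)
P2 → Z-14 (d²=499.97)
P3 → Z-19 (d²=680.00)
P4 → Z-13 (d²=2100.80)
P5 → Z-13 (d²=2126.42)
P6 → Z-13 (d²=2886.65)
P7 → Z-13 (d²=512.84)
P8 → Z-13 (d²=10394.00)

Z-3, Z-14, Z-19, Z-13, Z-13, Z-13, Z-13, Z-13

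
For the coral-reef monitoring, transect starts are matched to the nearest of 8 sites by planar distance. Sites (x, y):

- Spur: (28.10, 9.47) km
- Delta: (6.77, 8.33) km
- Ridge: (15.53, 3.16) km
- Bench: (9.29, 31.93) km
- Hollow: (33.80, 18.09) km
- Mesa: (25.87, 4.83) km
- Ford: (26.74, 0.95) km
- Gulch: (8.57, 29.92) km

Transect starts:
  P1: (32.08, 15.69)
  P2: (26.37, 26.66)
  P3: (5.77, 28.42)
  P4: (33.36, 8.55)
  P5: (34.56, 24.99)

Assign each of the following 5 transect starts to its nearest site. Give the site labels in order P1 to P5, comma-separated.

Hollow, Hollow, Gulch, Spur, Hollow

P1 → Hollow (d²=8.72)
P2 → Hollow (d²=128.65)
P3 → Gulch (d²=10.09)
P4 → Spur (d²=28.51)
P5 → Hollow (d²=48.19)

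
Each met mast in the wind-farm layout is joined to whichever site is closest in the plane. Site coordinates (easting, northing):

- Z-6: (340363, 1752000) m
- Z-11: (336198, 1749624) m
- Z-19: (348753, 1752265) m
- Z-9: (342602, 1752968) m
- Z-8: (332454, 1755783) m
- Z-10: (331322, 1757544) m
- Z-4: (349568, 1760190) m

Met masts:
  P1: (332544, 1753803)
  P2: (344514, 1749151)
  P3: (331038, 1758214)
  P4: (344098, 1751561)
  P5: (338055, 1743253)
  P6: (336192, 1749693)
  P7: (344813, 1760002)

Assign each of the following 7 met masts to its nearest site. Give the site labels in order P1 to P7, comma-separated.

Z-8, Z-9, Z-10, Z-9, Z-11, Z-11, Z-4

P1 → Z-8 (d²=3928500.00)
P2 → Z-9 (d²=18225233.00)
P3 → Z-10 (d²=529556.00)
P4 → Z-9 (d²=4217665.00)
P5 → Z-11 (d²=44038090.00)
P6 → Z-11 (d²=4797.00)
P7 → Z-4 (d²=22645369.00)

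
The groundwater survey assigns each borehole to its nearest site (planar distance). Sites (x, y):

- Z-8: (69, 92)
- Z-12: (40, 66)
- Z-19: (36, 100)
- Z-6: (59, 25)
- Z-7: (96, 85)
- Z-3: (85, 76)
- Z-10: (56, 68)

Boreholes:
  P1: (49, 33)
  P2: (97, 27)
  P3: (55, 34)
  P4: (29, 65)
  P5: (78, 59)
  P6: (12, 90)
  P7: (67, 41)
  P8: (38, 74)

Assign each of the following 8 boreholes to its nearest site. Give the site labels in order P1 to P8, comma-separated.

Z-6, Z-6, Z-6, Z-12, Z-3, Z-19, Z-6, Z-12

P1 → Z-6 (d²=164.00)
P2 → Z-6 (d²=1448.00)
P3 → Z-6 (d²=97.00)
P4 → Z-12 (d²=122.00)
P5 → Z-3 (d²=338.00)
P6 → Z-19 (d²=676.00)
P7 → Z-6 (d²=320.00)
P8 → Z-12 (d²=68.00)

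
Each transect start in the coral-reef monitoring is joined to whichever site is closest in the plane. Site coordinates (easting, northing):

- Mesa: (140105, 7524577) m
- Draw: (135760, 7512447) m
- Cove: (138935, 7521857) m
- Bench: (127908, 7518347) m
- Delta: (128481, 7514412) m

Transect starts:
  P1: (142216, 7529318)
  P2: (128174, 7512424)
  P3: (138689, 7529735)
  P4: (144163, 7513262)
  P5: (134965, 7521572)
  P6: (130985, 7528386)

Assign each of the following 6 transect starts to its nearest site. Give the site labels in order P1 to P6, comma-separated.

Mesa, Delta, Mesa, Draw, Cove, Mesa

P1 → Mesa (d²=26933402.00)
P2 → Delta (d²=4046393.00)
P3 → Mesa (d²=28610020.00)
P4 → Draw (d²=71274634.00)
P5 → Cove (d²=15842125.00)
P6 → Mesa (d²=97682881.00)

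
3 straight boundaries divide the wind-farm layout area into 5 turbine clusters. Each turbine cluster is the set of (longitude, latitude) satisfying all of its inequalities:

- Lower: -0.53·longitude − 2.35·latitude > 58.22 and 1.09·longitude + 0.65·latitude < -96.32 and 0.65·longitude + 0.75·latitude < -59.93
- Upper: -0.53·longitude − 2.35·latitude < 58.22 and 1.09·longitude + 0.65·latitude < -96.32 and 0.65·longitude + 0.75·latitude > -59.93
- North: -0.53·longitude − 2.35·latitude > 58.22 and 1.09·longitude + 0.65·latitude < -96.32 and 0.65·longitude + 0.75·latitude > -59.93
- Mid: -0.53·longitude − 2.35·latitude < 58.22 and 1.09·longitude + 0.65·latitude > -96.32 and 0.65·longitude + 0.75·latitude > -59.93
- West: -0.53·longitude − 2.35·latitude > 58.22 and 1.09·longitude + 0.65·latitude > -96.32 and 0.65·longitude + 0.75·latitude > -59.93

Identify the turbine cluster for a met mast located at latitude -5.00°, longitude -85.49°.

-0.53·-85.49 − 2.35·-5.00 = 57.060, which is < 58.22
1.09·-85.49 + 0.65·-5.00 = -96.434, which is < -96.32
0.65·-85.49 + 0.75·-5.00 = -59.319, which is > -59.93
This sign pattern matches Upper.

Upper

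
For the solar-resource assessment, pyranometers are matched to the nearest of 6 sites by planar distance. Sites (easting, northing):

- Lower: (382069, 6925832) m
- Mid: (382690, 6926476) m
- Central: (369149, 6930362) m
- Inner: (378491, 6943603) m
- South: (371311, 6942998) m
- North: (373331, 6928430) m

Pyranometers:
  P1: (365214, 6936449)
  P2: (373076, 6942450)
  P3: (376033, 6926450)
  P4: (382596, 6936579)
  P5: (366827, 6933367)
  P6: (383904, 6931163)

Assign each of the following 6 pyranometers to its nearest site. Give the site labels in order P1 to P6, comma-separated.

P1 → Central (d²=52535794.00)
P2 → South (d²=3415529.00)
P3 → North (d²=11221204.00)
P4 → Inner (d²=66187601.00)
P5 → Central (d²=14421709.00)
P6 → Mid (d²=23441765.00)

Central, South, North, Inner, Central, Mid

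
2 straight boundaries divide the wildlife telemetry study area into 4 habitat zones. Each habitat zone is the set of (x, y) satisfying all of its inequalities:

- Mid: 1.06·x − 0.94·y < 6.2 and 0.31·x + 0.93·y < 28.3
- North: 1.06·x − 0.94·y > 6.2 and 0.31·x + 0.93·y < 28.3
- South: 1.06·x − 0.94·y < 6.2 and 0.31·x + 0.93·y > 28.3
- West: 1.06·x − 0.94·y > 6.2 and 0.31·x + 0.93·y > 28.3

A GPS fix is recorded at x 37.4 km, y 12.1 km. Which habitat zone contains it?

1.06·37.4 − 0.94·12.1 = 28.270, which is > 6.2
0.31·37.4 + 0.93·12.1 = 22.847, which is < 28.3
This sign pattern matches North.

North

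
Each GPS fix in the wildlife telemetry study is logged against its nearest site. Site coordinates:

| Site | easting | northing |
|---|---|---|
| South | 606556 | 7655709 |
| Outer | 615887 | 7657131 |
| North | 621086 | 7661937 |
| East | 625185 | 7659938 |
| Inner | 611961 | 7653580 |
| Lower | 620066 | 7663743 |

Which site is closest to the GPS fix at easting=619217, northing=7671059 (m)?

Lower

Squared distances to each site:
South: 395923421.000; Outer: 205078084.000; North: 86704045.000; East: 159293665.000; Inner: 358164977.000; Lower: 54244657.000.
Minimum at Lower.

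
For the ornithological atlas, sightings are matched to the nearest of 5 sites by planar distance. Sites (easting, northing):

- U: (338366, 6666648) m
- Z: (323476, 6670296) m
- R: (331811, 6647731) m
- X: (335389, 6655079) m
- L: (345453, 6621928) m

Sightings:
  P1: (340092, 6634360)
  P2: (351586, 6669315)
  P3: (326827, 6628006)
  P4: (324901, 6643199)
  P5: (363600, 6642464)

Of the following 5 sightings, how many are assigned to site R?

P1 → L
P2 → U
P3 → L
P4 → R
P5 → L
1 of the 5 goes to R.

1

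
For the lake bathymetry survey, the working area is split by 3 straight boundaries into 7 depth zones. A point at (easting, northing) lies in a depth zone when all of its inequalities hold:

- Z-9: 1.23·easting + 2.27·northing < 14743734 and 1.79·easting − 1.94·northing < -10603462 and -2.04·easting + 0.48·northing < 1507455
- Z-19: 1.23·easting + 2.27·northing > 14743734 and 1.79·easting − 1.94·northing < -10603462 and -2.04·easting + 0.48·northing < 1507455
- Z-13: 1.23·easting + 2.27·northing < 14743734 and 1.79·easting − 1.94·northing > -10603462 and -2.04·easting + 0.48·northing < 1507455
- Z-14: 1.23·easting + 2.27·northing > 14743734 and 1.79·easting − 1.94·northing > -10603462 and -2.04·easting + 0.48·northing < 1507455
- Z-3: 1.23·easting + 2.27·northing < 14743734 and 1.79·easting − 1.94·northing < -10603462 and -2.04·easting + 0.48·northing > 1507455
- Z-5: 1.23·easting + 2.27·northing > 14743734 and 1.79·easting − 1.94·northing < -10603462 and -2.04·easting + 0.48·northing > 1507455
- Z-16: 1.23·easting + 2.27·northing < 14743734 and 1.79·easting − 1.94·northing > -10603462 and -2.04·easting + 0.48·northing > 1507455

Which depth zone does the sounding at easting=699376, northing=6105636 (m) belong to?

Z-13

1.23·699376 + 2.27·6105636 = 14720026.200, which is < 14743734
1.79·699376 − 1.94·6105636 = -10593050.800, which is > -10603462
-2.04·699376 + 0.48·6105636 = 1503978.240, which is < 1507455
This sign pattern matches Z-13.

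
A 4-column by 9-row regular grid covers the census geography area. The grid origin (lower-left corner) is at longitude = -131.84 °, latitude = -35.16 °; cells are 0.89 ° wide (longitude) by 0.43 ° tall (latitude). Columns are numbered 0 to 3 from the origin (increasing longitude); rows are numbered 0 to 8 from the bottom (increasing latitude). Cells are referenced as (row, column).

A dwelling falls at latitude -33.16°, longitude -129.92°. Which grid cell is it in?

Column index: ⌊(-129.92 − -131.84) / 0.89⌋ = ⌊2.157⌋ = 2
Row offset from origin: ⌊(-33.16 − -35.16) / 0.43⌋ = ⌊4.651⌋ = 4 → row 4

(4, 2)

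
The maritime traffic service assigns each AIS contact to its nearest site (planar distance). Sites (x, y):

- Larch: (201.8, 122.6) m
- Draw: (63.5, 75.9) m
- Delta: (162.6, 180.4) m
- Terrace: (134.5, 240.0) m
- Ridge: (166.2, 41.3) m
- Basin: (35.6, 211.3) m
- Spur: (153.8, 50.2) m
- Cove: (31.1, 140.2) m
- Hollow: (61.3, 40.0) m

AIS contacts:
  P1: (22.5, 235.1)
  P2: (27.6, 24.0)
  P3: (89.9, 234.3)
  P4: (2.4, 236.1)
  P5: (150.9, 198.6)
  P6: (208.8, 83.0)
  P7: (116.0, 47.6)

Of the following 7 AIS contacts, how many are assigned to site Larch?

1

P1 → Basin
P2 → Hollow
P3 → Terrace
P4 → Basin
P5 → Delta
P6 → Larch
P7 → Spur
1 of the 7 goes to Larch.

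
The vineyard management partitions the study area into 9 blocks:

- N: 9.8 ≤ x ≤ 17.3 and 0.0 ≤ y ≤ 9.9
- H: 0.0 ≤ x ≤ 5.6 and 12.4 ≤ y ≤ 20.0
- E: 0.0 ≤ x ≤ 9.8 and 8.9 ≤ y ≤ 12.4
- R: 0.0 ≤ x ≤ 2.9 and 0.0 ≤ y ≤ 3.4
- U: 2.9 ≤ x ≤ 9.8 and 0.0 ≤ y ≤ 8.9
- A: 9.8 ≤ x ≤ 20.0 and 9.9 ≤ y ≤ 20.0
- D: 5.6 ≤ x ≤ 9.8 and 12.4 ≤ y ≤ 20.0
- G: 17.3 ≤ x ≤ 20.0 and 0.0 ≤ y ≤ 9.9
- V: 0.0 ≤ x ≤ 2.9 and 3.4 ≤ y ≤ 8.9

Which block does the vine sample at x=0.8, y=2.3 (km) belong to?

R

The point has x = 0.8 and y = 2.3.
Only R satisfies 0.0 ≤ x ≤ 2.9 and 0.0 ≤ y ≤ 3.4.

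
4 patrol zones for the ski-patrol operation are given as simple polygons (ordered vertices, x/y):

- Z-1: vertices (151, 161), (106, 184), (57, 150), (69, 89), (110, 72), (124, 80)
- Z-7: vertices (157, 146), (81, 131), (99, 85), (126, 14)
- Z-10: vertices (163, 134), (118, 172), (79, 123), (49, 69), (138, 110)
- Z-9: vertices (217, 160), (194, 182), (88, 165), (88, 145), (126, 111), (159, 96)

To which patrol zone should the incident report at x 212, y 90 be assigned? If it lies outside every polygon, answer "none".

none

Cast a ray rightward from (212, 90). For each polygon, the edges (by vertex number in listed order) whose endpoints lie on opposite sides of y = 90, where each meets that height, and whether that is right or left of the point:
Z-1: 3–4 at x≈68.8 (left), 6–1 at x≈127.3 (left) → 0 crossings.
Z-7: 2–3 at x≈97.0 (left), 4–1 at x≈143.8 (left) → 0 crossings.
Z-10: 3–4 at x≈60.7 (left), 4–5 at x≈94.6 (left) → 0 crossings.
Z-9: no edge straddles that height → 0 crossings.
All counts are even, so the point lies outside every listed polygon.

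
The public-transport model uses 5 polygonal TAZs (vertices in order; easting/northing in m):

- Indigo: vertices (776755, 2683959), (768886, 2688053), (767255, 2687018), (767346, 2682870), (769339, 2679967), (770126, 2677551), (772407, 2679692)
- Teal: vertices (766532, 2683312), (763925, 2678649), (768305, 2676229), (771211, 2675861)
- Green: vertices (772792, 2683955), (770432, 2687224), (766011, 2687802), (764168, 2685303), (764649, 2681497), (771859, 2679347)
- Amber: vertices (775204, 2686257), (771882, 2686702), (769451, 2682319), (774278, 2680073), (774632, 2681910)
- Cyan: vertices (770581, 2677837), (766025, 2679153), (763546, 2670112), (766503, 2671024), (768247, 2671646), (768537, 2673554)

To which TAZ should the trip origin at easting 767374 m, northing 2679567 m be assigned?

Cast a ray rightward from (767374, 2679567). For each polygon, the edges (by vertex number in listed order) whose endpoints lie on opposite sides of northing = 2679567, where each meets that height, and whether that is right or left of the point:
Indigo: 5–6 at easting≈769469.3 (right), 6–7 at easting≈772273.8 (right) → 2 crossings.
Teal: 1–2 at easting≈764438.2 (left), 4–1 at easting≈768883.7 (right) → 1 crossing.
Green: 5–6 at easting≈771121.2 (right), 6–1 at easting≈771903.5 (right) → 2 crossings.
Amber: no edge straddles that height → 0 crossings.
Cyan: no edge straddles that height → 0 crossings.
Only Teal has an odd count, so the point is inside Teal.

Teal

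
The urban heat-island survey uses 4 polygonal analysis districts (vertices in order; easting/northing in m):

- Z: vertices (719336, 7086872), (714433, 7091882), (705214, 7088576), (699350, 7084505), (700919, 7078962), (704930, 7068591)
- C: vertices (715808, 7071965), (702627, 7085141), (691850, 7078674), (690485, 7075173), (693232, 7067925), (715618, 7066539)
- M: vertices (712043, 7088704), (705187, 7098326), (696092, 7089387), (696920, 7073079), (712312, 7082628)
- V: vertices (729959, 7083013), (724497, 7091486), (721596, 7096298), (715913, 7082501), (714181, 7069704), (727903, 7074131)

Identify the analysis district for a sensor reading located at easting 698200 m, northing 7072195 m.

Cast a ray rightward from (698200, 7072195). For each polygon, the edges (by vertex number in listed order) whose endpoints lie on opposite sides of northing = 7072195, where each meets that height, and whether that is right or left of the point:
Z: 5–6 at easting≈703536.1 (right), 6–1 at easting≈707770.1 (right) → 2 crossings.
C: 1–2 at easting≈715577.9 (right), 4–5 at easting≈691613.7 (left) → 1 crossing.
M: no edge straddles that height → 0 crossings.
V: 4–5 at easting≈714518.1 (right), 5–6 at easting≈721902.1 (right) → 2 crossings.
Only C has an odd count, so the point is inside C.

C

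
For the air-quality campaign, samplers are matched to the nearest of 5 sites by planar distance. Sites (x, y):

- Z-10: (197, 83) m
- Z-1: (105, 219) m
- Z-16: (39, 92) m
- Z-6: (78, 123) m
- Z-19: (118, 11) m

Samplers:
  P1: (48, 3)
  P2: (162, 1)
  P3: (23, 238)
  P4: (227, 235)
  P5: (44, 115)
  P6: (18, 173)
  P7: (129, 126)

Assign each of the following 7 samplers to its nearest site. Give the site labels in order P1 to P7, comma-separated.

P1 → Z-19 (d²=4964.00)
P2 → Z-19 (d²=2036.00)
P3 → Z-1 (d²=7085.00)
P4 → Z-1 (d²=15140.00)
P5 → Z-16 (d²=554.00)
P6 → Z-6 (d²=6100.00)
P7 → Z-6 (d²=2610.00)

Z-19, Z-19, Z-1, Z-1, Z-16, Z-6, Z-6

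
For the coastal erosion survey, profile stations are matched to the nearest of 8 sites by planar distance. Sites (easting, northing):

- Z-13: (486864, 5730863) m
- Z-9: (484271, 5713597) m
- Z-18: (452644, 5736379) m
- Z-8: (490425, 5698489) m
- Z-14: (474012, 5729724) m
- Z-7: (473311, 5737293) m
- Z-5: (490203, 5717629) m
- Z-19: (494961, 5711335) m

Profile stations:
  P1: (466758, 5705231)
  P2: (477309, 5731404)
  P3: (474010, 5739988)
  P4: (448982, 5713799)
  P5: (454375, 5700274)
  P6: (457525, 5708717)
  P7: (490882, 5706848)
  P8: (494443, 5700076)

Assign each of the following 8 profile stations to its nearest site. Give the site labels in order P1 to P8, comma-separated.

P1 → Z-9 (d²=376695125.00)
P2 → Z-14 (d²=13692609.00)
P3 → Z-7 (d²=7751626.00)
P4 → Z-18 (d²=523266644.00)
P5 → Z-9 (d²=1071273145.00)
P6 → Z-14 (d²=713115218.00)
P7 → Z-19 (d²=36771410.00)
P8 → Z-8 (d²=18662893.00)

Z-9, Z-14, Z-7, Z-18, Z-9, Z-14, Z-19, Z-8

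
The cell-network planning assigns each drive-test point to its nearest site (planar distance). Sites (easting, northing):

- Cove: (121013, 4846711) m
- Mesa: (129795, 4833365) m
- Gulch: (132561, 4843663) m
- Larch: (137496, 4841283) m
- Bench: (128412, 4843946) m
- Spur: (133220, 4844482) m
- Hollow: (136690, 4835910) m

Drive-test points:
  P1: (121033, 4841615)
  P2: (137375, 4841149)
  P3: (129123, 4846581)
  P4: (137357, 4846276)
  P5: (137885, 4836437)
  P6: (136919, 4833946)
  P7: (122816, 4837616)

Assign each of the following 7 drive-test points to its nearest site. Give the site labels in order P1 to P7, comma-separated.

Cove, Larch, Bench, Spur, Hollow, Hollow, Mesa

P1 → Cove (d²=25969616.00)
P2 → Larch (d²=32597.00)
P3 → Bench (d²=7448746.00)
P4 → Spur (d²=20333205.00)
P5 → Hollow (d²=1705754.00)
P6 → Hollow (d²=3909737.00)
P7 → Mesa (d²=66777442.00)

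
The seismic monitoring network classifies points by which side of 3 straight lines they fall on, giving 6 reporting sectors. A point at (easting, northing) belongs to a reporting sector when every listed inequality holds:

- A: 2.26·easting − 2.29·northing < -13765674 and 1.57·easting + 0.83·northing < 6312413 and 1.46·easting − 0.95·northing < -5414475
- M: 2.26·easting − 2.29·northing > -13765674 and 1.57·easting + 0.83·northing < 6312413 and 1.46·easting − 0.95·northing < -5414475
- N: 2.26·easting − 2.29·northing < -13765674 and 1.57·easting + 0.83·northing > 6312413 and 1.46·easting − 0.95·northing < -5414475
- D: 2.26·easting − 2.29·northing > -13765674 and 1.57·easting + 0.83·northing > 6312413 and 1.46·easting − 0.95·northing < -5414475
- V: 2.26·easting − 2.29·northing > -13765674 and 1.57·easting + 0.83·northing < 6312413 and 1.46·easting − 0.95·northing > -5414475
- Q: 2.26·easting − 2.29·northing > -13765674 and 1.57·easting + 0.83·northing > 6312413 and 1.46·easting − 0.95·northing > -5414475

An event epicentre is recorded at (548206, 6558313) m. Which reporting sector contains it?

2.26·548206 − 2.29·6558313 = -13779591.210, which is < -13765674
1.57·548206 + 0.83·6558313 = 6304083.210, which is < 6312413
1.46·548206 − 0.95·6558313 = -5430016.590, which is < -5414475
This sign pattern matches A.

A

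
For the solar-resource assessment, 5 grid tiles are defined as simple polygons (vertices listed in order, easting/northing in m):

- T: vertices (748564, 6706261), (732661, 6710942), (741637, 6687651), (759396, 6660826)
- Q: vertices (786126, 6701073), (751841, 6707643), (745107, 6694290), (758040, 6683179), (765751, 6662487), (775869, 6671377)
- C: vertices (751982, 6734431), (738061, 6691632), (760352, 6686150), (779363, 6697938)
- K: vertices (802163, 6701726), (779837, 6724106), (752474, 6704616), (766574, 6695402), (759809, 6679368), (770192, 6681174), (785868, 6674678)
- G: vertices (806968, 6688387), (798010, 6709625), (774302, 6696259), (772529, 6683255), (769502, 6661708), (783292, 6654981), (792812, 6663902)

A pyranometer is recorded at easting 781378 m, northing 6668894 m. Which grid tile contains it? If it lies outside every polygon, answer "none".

Cast a ray rightward from (781378, 6668894). For each polygon, the edges (by vertex number in listed order) whose endpoints lie on opposite sides of northing = 6668894, where each meets that height, and whether that is right or left of the point:
T: 3–4 at easting≈754054.7 (left), 4–1 at easting≈757472.5 (left) → 0 crossings.
Q: 4–5 at easting≈763363.4 (left), 5–6 at easting≈773043.0 (left) → 0 crossings.
C: no edge straddles that height → 0 crossings.
K: no edge straddles that height → 0 crossings.
G: 4–5 at easting≈770511.5 (left), 7–1 at easting≈795698.1 (right) → 1 crossing.
Only G has an odd count, so the point is inside G.

G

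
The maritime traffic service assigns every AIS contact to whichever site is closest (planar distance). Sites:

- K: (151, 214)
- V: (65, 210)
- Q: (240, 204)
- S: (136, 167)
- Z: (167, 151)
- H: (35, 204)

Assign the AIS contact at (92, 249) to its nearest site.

Squared distances to each site:
K: 4706.000; V: 2250.000; Q: 23929.000; S: 8660.000; Z: 15229.000; H: 5274.000.
Minimum at V.

V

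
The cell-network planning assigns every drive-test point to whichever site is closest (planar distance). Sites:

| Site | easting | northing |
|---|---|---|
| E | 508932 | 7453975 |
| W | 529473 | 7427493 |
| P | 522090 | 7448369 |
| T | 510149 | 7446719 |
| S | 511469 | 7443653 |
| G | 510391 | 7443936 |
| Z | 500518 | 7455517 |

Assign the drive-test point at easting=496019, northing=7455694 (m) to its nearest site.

Z

Squared distances to each site:
E: 169700530.000; W: 1914466517.000; P: 733352666.000; T: 280207525.000; S: 383688181.000; G: 344804948.000; Z: 20272330.000.
Minimum at Z.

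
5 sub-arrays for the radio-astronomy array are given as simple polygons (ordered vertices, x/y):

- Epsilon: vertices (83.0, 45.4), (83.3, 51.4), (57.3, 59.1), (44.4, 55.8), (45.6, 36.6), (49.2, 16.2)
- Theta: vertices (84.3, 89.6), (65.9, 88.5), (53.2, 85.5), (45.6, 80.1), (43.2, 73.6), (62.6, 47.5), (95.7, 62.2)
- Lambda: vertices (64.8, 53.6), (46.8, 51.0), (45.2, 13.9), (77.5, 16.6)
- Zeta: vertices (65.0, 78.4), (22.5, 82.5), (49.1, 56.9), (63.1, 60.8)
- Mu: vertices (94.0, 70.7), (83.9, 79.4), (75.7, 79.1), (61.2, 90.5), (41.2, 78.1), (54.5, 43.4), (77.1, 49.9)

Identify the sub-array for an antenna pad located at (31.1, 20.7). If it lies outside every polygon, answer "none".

none

Cast a ray rightward from (31.1, 20.7). For each polygon, the edges (by vertex number in listed order) whose endpoints lie on opposite sides of y = 20.7, where each meets that height, and whether that is right or left of the point:
Epsilon: 5–6 at x≈48.41 (right), 6–1 at x≈54.41 (right) → 2 crossings.
Theta: no edge straddles that height → 0 crossings.
Lambda: 2–3 at x≈45.49 (right), 4–1 at x≈76.09 (right) → 2 crossings.
Zeta: no edge straddles that height → 0 crossings.
Mu: no edge straddles that height → 0 crossings.
All counts are even, so the point lies outside every listed polygon.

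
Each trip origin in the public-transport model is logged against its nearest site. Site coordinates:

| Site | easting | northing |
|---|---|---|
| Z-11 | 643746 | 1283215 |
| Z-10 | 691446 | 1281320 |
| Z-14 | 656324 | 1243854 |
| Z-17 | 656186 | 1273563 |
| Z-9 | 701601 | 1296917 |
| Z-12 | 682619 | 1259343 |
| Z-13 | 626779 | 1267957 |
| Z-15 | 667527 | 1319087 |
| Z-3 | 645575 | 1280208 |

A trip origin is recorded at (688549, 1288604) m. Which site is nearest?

Squared distances to each site:
Z-11: 2036350130.000; Z-10: 61449265.000; Z-14: 3041013125.000; Z-17: 1273595450.000; Z-9: 239460673.000; Z-12: 891371021.000; Z-13: 4241831509.000; Z-15: 1371137773.000; Z-3: 1917257492.000.
Minimum at Z-10.

Z-10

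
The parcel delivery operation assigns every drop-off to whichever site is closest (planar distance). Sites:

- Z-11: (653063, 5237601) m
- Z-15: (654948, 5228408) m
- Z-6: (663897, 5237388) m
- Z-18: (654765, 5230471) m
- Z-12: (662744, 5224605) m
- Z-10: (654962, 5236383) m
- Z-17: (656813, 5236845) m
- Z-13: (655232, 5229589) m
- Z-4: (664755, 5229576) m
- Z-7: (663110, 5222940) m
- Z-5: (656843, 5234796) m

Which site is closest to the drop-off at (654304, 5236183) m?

Squared distances to each site:
Z-11: 3550805.000; Z-15: 60865361.000; Z-6: 93477674.000; Z-18: 32839465.000; Z-12: 205283684.000; Z-10: 472964.000; Z-17: 6733325.000; Z-13: 44342020.000; Z-4: 152875850.000; Z-7: 252922685.000; Z-5: 8370290.000.
Minimum at Z-10.

Z-10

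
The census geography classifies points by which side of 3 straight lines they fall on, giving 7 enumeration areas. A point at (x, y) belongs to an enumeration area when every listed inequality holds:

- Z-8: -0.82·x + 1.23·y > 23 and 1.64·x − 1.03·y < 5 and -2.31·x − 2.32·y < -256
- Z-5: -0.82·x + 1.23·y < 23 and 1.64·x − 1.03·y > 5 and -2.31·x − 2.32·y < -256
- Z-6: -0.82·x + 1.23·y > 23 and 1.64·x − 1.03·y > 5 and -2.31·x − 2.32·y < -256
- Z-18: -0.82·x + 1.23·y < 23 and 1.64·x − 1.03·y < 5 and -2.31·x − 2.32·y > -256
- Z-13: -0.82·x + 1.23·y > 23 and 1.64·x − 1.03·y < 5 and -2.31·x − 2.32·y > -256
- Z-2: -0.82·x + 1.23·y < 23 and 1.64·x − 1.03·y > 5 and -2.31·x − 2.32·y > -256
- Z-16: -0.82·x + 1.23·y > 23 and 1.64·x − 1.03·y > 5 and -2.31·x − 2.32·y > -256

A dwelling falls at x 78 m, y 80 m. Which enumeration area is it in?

-0.82·78 + 1.23·80 = 34.440, which is > 23
1.64·78 − 1.03·80 = 45.520, which is > 5
-2.31·78 − 2.32·80 = -365.780, which is < -256
This sign pattern matches Z-6.

Z-6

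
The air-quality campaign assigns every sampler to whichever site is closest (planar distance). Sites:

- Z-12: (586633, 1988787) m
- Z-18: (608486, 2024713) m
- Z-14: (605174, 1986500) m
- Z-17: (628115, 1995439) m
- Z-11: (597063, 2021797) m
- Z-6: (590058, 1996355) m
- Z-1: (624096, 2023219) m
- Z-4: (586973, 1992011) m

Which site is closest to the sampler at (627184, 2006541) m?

Squared distances to each site:
Z-12: 1959588117.000; Z-18: 679836788.000; Z-14: 886081781.000; Z-17: 124121165.000; Z-11: 1140020177.000; Z-6: 1482094472.000; Z-1: 287691428.000; Z-4: 1828045421.000.
Minimum at Z-17.

Z-17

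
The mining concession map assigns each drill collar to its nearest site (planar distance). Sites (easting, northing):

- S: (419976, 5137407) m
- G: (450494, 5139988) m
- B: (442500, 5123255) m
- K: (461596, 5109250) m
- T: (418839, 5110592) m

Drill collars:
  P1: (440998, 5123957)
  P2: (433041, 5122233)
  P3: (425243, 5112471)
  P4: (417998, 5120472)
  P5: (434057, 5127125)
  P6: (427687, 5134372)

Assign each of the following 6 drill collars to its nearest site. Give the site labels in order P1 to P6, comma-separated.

P1 → B (d²=2748808.00)
P2 → B (d²=90517165.00)
P3 → T (d²=44541857.00)
P4 → T (d²=98321681.00)
P5 → B (d²=86261149.00)
P6 → S (d²=68670746.00)

B, B, T, T, B, S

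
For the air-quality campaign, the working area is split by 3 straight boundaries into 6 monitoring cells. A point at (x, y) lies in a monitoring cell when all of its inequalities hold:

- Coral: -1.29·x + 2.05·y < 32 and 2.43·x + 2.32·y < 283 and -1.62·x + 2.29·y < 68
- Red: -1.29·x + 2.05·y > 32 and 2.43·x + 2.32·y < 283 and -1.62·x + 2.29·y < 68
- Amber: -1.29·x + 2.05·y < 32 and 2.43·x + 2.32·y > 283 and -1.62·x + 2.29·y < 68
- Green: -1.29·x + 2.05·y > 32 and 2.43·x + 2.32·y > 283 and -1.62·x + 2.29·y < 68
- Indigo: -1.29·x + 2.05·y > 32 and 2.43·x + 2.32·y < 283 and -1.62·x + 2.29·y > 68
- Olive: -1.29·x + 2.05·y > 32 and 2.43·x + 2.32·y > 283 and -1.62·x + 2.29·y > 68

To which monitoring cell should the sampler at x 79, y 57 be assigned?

-1.29·79 + 2.05·57 = 14.940, which is < 32
2.43·79 + 2.32·57 = 324.210, which is > 283
-1.62·79 + 2.29·57 = 2.550, which is < 68
This sign pattern matches Amber.

Amber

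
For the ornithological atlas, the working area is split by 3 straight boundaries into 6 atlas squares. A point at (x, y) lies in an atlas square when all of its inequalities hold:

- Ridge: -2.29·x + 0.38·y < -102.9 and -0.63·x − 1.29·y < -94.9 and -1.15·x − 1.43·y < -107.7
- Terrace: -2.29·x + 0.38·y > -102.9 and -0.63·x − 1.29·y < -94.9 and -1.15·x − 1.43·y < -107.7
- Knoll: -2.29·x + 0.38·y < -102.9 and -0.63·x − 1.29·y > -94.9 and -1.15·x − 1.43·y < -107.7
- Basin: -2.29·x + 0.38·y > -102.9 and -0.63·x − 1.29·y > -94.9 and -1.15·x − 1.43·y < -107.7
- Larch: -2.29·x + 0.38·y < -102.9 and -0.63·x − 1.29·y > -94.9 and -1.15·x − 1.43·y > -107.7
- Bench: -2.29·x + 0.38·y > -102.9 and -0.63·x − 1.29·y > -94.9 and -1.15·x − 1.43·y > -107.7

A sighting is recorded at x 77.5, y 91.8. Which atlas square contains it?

Ridge

-2.29·77.5 + 0.38·91.8 = -142.591, which is < -102.9
-0.63·77.5 − 1.29·91.8 = -167.247, which is < -94.9
-1.15·77.5 − 1.43·91.8 = -220.399, which is < -107.7
This sign pattern matches Ridge.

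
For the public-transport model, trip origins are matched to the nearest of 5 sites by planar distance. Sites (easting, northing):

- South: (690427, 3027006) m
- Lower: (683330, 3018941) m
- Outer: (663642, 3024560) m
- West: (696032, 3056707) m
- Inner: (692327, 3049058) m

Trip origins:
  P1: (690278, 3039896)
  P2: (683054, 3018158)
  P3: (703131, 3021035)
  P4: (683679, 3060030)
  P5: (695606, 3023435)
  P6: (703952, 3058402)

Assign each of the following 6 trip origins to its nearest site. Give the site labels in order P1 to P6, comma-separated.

Inner, Lower, South, West, South, West

P1 → Inner (d²=88140645.00)
P2 → Lower (d²=689265.00)
P3 → South (d²=197044457.00)
P4 → West (d²=163638938.00)
P5 → South (d²=39574082.00)
P6 → West (d²=65599425.00)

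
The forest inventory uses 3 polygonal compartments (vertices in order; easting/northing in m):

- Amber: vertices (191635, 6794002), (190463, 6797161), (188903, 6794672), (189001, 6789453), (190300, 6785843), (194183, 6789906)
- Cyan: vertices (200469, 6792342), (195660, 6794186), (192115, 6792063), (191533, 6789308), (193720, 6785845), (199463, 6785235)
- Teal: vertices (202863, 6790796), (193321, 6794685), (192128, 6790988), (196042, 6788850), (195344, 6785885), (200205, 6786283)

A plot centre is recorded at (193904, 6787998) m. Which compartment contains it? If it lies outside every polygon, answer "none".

Cast a ray rightward from (193904, 6787998). For each polygon, the edges (by vertex number in listed order) whose endpoints lie on opposite sides of northing = 6787998, where each meets that height, and whether that is right or left of the point:
Amber: 4–5 at easting≈189524.6 (left), 5–6 at easting≈192359.5 (left) → 0 crossings.
Cyan: 4–5 at easting≈192360.3 (left), 6–1 at easting≈199854.1 (right) → 1 crossing.
Teal: 4–5 at easting≈195841.4 (right), 6–1 at easting≈201215.1 (right) → 2 crossings.
Only Cyan has an odd count, so the point is inside Cyan.

Cyan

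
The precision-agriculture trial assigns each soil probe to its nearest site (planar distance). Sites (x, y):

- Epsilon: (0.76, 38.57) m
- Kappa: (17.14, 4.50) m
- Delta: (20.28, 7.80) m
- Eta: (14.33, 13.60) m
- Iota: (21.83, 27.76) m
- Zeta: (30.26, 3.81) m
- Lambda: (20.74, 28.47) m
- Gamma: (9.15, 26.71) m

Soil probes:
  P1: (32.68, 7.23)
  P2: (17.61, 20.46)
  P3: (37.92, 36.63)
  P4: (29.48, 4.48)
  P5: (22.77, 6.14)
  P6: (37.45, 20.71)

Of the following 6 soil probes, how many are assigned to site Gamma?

P1 → Zeta
P2 → Eta
P3 → Iota
P4 → Zeta
P5 → Delta
P6 → Iota
0 of the 6 go to Gamma.

0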